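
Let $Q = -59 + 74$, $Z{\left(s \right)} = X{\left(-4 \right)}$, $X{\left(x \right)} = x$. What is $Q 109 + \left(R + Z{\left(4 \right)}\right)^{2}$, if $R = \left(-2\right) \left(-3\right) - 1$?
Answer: $1636$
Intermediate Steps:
$Z{\left(s \right)} = -4$
$Q = 15$
$R = 5$ ($R = 6 - 1 = 5$)
$Q 109 + \left(R + Z{\left(4 \right)}\right)^{2} = 15 \cdot 109 + \left(5 - 4\right)^{2} = 1635 + 1^{2} = 1635 + 1 = 1636$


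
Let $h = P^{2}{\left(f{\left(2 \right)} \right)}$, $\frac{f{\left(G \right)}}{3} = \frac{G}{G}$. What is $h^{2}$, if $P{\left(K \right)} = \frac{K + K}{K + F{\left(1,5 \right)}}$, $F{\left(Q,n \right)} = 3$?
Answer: $1$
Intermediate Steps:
$f{\left(G \right)} = 3$ ($f{\left(G \right)} = 3 \frac{G}{G} = 3 \cdot 1 = 3$)
$P{\left(K \right)} = \frac{2 K}{3 + K}$ ($P{\left(K \right)} = \frac{K + K}{K + 3} = \frac{2 K}{3 + K}$)
$h = 1$ ($h = \left(2 \cdot 3 \frac{1}{3 + 3}\right)^{2} = \left(2 \cdot 3 \cdot \frac{1}{6}\right)^{2} = 1^{2} = 1$)
$h^{2} = 1^{2} = 1$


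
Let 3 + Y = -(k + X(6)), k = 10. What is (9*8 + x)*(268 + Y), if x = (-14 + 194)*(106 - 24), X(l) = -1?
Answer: 3796992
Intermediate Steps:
x = 14760 (x = 180*82 = 14760)
Y = -12 (Y = -3 - (10 - 1) = -3 - 1*9 = -3 - 9 = -12)
(9*8 + x)*(268 + Y) = (9*8 + 14760)*(268 - 12) = (72 + 14760)*256 = 14832*256 = 3796992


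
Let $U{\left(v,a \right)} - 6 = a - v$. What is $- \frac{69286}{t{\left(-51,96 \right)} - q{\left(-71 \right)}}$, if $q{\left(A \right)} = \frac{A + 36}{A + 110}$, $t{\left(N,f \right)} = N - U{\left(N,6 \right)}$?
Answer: $\frac{2702154}{4411} \approx 612.59$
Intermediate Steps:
$U{\left(v,a \right)} = 6 + a - v$ ($U{\left(v,a \right)} = 6 + \left(a - v\right) = 6 + a - v$)
$t{\left(N,f \right)} = -12 + 2 N$ ($t{\left(N,f \right)} = N - \left(6 + 6 - N\right) = N - \left(12 - N\right) = N + \left(-12 + N\right) = -12 + 2 N$)
$q{\left(A \right)} = \frac{36 + A}{110 + A}$
$- \frac{69286}{t{\left(-51,96 \right)} - q{\left(-71 \right)}} = - \frac{69286}{\left(-12 + 2 \left(-51\right)\right) - \frac{36 - 71}{110 - 71}} = - \frac{69286}{\left(-12 - 102\right) - \frac{1}{39} \left(-35\right)} = - \frac{69286}{-114 - \frac{1}{39} \left(-35\right)} = - \frac{69286}{-114 - - \frac{35}{39}} = - \frac{69286}{-114 + \frac{35}{39}} = - \frac{69286}{- \frac{4411}{39}} = \left(-69286\right) \left(- \frac{39}{4411}\right) = \frac{2702154}{4411}$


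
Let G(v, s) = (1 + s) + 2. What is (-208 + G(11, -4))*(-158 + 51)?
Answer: 22363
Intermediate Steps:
G(v, s) = 3 + s
(-208 + G(11, -4))*(-158 + 51) = (-208 + (3 - 4))*(-158 + 51) = (-208 - 1)*(-107) = -209*(-107) = 22363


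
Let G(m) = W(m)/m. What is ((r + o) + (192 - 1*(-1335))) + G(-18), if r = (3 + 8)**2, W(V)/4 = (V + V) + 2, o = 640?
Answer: 20660/9 ≈ 2295.6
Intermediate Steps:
W(V) = 8 + 8*V (W(V) = 4*((V + V) + 2) = 4*(2*V + 2) = 4*(2 + 2*V) = 8 + 8*V)
r = 121 (r = 11**2 = 121)
G(m) = (8 + 8*m)/m
((r + o) + (192 - 1*(-1335))) + G(-18) = ((121 + 640) + (192 - 1*(-1335))) + (8 + 8/(-18)) = (761 + (192 + 1335)) + (8 + 8*(-1/18)) = (761 + 1527) + (8 - 4/9) = 2288 + 68/9 = 20660/9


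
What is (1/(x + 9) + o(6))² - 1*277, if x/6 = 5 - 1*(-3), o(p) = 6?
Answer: -782324/3249 ≈ -240.79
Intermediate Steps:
x = 48 (x = 6*(5 - 1*(-3)) = 6*(5 + 3) = 6*8 = 48)
(1/(x + 9) + o(6))² - 1*277 = (1/(48 + 9) + 6)² - 1*277 = (1/57 + 6)² - 277 = (343/57)² - 277 = 117649/3249 - 277 = -782324/3249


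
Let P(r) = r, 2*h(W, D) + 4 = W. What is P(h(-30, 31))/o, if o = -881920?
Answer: 17/881920 ≈ 1.9276e-5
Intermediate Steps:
h(W, D) = -2 + W/2
P(h(-30, 31))/o = (-2 + (½)*(-30))/(-881920) = (-2 - 15)*(-1/881920) = -17*(-1/881920) = 17/881920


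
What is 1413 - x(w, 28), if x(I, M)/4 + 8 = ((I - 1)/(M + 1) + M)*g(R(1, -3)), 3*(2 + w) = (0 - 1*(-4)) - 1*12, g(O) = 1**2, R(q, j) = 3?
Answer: 116039/87 ≈ 1333.8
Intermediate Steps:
g(O) = 1
w = -14/3 (w = -2 + ((0 - 1*(-4)) - 1*12)/3 = -2 + ((0 + 4) - 12)/3 = -2 + (4 - 12)/3 = -2 + (1/3)*(-8) = -2 - 8/3 = -14/3 ≈ -4.6667)
x(I, M) = -32 + 4*M + 4*(-1 + I)/(1 + M) (x(I, M) = -32 + 4*(((I - 1)/(M + 1) + M)*1) = -32 + 4*(((-1 + I)/(1 + M) + M)*1) = -32 + 4*((M + (-1 + I)/(1 + M))*1) = -32 + 4*(M + (-1 + I)/(1 + M)) = -32 + (4*M + 4*(-1 + I)/(1 + M)) = -32 + 4*M + 4*(-1 + I)/(1 + M))
1413 - x(w, 28) = 1413 - 4*(-9 - 14/3 + 28**2 - 7*28)/(1 + 28) = 1413 - 4*(-9 - 14/3 + 784 - 196)/29 = 1413 - 4*1723/(29*3) = 1413 - 1*6892/87 = 1413 - 6892/87 = 116039/87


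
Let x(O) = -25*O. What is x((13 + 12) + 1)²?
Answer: 422500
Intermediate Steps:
x((13 + 12) + 1)² = (-25*((13 + 12) + 1))² = (-25*(25 + 1))² = (-25*26)² = (-650)² = 422500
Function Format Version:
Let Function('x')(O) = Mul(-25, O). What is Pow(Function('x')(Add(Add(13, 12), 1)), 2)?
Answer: 422500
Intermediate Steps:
Pow(Function('x')(Add(Add(13, 12), 1)), 2) = Pow(Mul(-25, Add(Add(13, 12), 1)), 2) = Pow(Mul(-25, Add(25, 1)), 2) = Pow(Mul(-25, 26), 2) = Pow(-650, 2) = 422500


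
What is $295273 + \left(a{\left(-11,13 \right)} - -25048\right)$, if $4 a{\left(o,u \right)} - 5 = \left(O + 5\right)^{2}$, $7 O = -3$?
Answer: $\frac{62784185}{196} \approx 3.2033 \cdot 10^{5}$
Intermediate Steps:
$O = - \frac{3}{7}$ ($O = \frac{1}{7} \left(-3\right) = - \frac{3}{7} \approx -0.42857$)
$a{\left(o,u \right)} = \frac{1269}{196}$ ($a{\left(o,u \right)} = \frac{5}{4} + \frac{\left(- \frac{3}{7} + 5\right)^{2}}{4} = \frac{5}{4} + \frac{\left(\frac{32}{7}\right)^{2}}{4} = \frac{5}{4} + \frac{1}{4} \cdot \frac{1024}{49} = \frac{5}{4} + \frac{256}{49} = \frac{1269}{196}$)
$295273 + \left(a{\left(-11,13 \right)} - -25048\right) = 295273 + \left(\frac{1269}{196} - -25048\right) = 295273 + \left(\frac{1269}{196} + 25048\right) = 295273 + \frac{4910677}{196} = \frac{62784185}{196}$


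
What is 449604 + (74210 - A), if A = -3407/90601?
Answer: 47458075621/90601 ≈ 5.2381e+5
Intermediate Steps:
A = -3407/90601 (A = -3407*1/90601 = -3407/90601 ≈ -0.037604)
449604 + (74210 - A) = 449604 + (74210 - 1*(-3407/90601)) = 449604 + (74210 + 3407/90601) = 449604 + 6723503617/90601 = 47458075621/90601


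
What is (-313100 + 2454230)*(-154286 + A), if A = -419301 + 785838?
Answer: 454456983630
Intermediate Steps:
A = 366537
(-313100 + 2454230)*(-154286 + A) = (-313100 + 2454230)*(-154286 + 366537) = 2141130*212251 = 454456983630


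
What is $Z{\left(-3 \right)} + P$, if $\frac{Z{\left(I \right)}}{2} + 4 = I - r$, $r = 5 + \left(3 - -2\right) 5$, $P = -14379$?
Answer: $-14453$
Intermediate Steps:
$r = 30$ ($r = 5 + \left(3 + 2\right) 5 = 5 + 5 \cdot 5 = 5 + 25 = 30$)
$Z{\left(I \right)} = -68 + 2 I$ ($Z{\left(I \right)} = -8 + 2 \left(I - 30\right) = -8 + 2 \left(-30 + I\right) = -8 + \left(-60 + 2 I\right) = -68 + 2 I$)
$Z{\left(-3 \right)} + P = \left(-68 + 2 \left(-3\right)\right) - 14379 = \left(-68 - 6\right) - 14379 = -74 - 14379 = -14453$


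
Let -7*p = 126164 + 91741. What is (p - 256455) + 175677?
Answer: -783351/7 ≈ -1.1191e+5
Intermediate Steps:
p = -217905/7 (p = -(126164 + 91741)/7 = -⅐*217905 = -217905/7 ≈ -31129.)
(p - 256455) + 175677 = (-217905/7 - 256455) + 175677 = -2013090/7 + 175677 = -783351/7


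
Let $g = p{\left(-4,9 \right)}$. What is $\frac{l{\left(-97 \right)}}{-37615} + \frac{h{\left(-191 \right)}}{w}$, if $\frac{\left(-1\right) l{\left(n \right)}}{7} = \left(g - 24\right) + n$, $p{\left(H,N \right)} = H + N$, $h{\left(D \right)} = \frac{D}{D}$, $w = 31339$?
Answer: $- \frac{25409653}{1178816485} \approx -0.021555$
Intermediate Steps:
$h{\left(D \right)} = 1$
$g = 5$ ($g = -4 + 9 = 5$)
$l{\left(n \right)} = 133 - 7 n$ ($l{\left(n \right)} = - 7 \left(\left(5 - 24\right) + n\right) = - 7 \left(-19 + n\right) = 133 - 7 n$)
$\frac{l{\left(-97 \right)}}{-37615} + \frac{h{\left(-191 \right)}}{w} = \frac{133 - -679}{-37615} + 1 \cdot \frac{1}{31339} = \left(133 + 679\right) \left(- \frac{1}{37615}\right) + 1 \cdot \frac{1}{31339} = 812 \left(- \frac{1}{37615}\right) + \frac{1}{31339} = - \frac{812}{37615} + \frac{1}{31339} = - \frac{25409653}{1178816485}$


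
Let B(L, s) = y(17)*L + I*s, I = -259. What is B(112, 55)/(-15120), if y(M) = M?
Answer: 1763/2160 ≈ 0.81620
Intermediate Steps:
B(L, s) = -259*s + 17*L (B(L, s) = 17*L - 259*s = -259*s + 17*L)
B(112, 55)/(-15120) = (-259*55 + 17*112)/(-15120) = (-14245 + 1904)*(-1/15120) = -12341*(-1/15120) = 1763/2160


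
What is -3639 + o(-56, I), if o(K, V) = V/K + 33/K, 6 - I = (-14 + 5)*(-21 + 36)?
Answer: -101979/28 ≈ -3642.1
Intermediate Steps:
I = 141 (I = 6 - (-14 + 5)*(-21 + 36) = 6 - (-9)*15 = 6 - 1*(-135) = 6 + 135 = 141)
o(K, V) = 33/K + V/K
-3639 + o(-56, I) = -3639 + (33 + 141)/(-56) = -3639 - 1/56*174 = -3639 - 87/28 = -101979/28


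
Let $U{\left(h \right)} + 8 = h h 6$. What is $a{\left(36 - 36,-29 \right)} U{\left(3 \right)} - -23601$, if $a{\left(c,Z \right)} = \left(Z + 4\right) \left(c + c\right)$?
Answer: $23601$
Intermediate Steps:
$U{\left(h \right)} = -8 + 6 h^{2}$ ($U{\left(h \right)} = -8 + h h 6 = -8 + h^{2} \cdot 6 = -8 + 6 h^{2}$)
$a{\left(c,Z \right)} = 2 c \left(4 + Z\right)$ ($a{\left(c,Z \right)} = \left(4 + Z\right) 2 c = 2 c \left(4 + Z\right)$)
$a{\left(36 - 36,-29 \right)} U{\left(3 \right)} - -23601 = 2 \left(36 - 36\right) \left(4 - 29\right) \left(-8 + 6 \cdot 3^{2}\right) - -23601 = 2 \cdot 0 \left(-25\right) \left(-8 + 6 \cdot 9\right) + 23601 = 0 \left(-8 + 54\right) + 23601 = 0 \cdot 46 + 23601 = 0 + 23601 = 23601$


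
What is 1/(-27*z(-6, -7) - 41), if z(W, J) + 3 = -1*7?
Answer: 1/229 ≈ 0.0043668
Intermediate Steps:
z(W, J) = -10 (z(W, J) = -3 - 1*7 = -3 - 7 = -10)
1/(-27*z(-6, -7) - 41) = 1/(-27*(-10) - 41) = 1/(270 - 41) = 1/229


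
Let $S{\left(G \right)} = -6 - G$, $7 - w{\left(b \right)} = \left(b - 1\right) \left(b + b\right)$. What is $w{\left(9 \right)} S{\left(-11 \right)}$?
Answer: $-685$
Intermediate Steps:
$w{\left(b \right)} = 7 - 2 b \left(-1 + b\right)$ ($w{\left(b \right)} = 7 - \left(b - 1\right) \left(b + b\right) = 7 - \left(-1 + b\right) 2 b = 7 - 2 b \left(-1 + b\right)$)
$w{\left(9 \right)} S{\left(-11 \right)} = \left(7 - 2 \cdot 9^{2} + 2 \cdot 9\right) \left(-6 - -11\right) = \left(7 - 162 + 18\right) \left(-6 + 11\right) = \left(7 - 162 + 18\right) 5 = \left(-137\right) 5 = -685$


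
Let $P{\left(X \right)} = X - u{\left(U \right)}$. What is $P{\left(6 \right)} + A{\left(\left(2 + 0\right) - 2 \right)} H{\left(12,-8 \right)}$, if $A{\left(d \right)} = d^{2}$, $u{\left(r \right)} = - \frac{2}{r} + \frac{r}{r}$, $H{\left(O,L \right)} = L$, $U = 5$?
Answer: $\frac{27}{5} \approx 5.4$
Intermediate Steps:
$u{\left(r \right)} = 1 - \frac{2}{r}$ ($u{\left(r \right)} = - \frac{2}{r} + 1 = 1 - \frac{2}{r}$)
$P{\left(X \right)} = - \frac{3}{5} + X$ ($P{\left(X \right)} = X - \frac{-2 + 5}{5} = X - \frac{1}{5} \cdot 3 = X - \frac{3}{5} = - \frac{3}{5} + X$)
$P{\left(6 \right)} + A{\left(\left(2 + 0\right) - 2 \right)} H{\left(12,-8 \right)} = \left(- \frac{3}{5} + 6\right) + \left(\left(2 + 0\right) - 2\right)^{2} \left(-8\right) = \frac{27}{5} + \left(2 - 2\right)^{2} \left(-8\right) = \frac{27}{5} + 0^{2} \left(-8\right) = \frac{27}{5} + 0 \left(-8\right) = \frac{27}{5} + 0 = \frac{27}{5}$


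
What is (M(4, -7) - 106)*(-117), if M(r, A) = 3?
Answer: 12051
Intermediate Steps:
(M(4, -7) - 106)*(-117) = (3 - 106)*(-117) = -103*(-117) = 12051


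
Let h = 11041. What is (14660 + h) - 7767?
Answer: 17934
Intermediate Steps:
(14660 + h) - 7767 = (14660 + 11041) - 7767 = 25701 - 7767 = 17934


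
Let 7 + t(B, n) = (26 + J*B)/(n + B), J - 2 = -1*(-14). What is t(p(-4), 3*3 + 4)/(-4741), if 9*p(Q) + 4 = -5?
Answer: 37/28446 ≈ 0.0013007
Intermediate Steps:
p(Q) = -1 (p(Q) = -4/9 + (⅑)*(-5) = -4/9 - 5/9 = -1)
J = 16 (J = 2 - 1*(-14) = 2 + 14 = 16)
t(B, n) = -7 + (26 + 16*B)/(B + n) (t(B, n) = -7 + (26 + 16*B)/(n + B) = -7 + (26 + 16*B)/(B + n))
t(p(-4), 3*3 + 4)/(-4741) = ((26 - 7*(3*3 + 4) + 9*(-1))/(-1 + (3*3 + 4)))/(-4741) = ((26 - 7*(9 + 4) - 9)/(-1 + (9 + 4)))*(-1/4741) = ((26 - 7*13 - 9)/(-1 + 13))*(-1/4741) = ((26 - 91 - 9)/12)*(-1/4741) = ((1/12)*(-74))*(-1/4741) = -37/6*(-1/4741) = 37/28446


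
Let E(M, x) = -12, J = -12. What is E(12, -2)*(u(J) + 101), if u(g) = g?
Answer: -1068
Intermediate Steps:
E(12, -2)*(u(J) + 101) = -12*(-12 + 101) = -12*89 = -1068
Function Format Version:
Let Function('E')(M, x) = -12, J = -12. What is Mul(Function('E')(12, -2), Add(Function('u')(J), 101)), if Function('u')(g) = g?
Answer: -1068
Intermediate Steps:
Mul(Function('E')(12, -2), Add(Function('u')(J), 101)) = Mul(-12, Add(-12, 101)) = Mul(-12, 89) = -1068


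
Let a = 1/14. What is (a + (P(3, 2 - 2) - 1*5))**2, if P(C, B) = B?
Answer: 4761/196 ≈ 24.291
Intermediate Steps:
a = 1/14 ≈ 0.071429
(a + (P(3, 2 - 2) - 1*5))**2 = (1/14 + ((2 - 2) - 1*5))**2 = (1/14 + (0 - 5))**2 = (1/14 - 5)**2 = (-69/14)**2 = 4761/196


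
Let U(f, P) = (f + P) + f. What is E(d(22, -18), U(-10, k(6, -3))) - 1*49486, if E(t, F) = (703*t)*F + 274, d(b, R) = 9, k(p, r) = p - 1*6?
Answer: -175752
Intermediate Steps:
k(p, r) = -6 + p (k(p, r) = p - 6 = -6 + p)
U(f, P) = P + 2*f (U(f, P) = (P + f) + f = P + 2*f)
E(t, F) = 274 + 703*F*t (E(t, F) = 703*F*t + 274 = 274 + 703*F*t)
E(d(22, -18), U(-10, k(6, -3))) - 1*49486 = (274 + 703*((-6 + 6) + 2*(-10))*9) - 1*49486 = (274 + 703*(0 - 20)*9) - 49486 = (274 + 703*(-20)*9) - 49486 = (274 - 126540) - 49486 = -126266 - 49486 = -175752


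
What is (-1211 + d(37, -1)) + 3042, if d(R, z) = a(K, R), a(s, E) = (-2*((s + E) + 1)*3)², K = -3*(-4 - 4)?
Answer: 140215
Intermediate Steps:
K = 24 (K = -3*(-8) = 24)
a(s, E) = (-6 - 6*E - 6*s)² (a(s, E) = (-2*((E + s) + 1)*3)² = (-2*(1 + E + s)*3)² = ((-2 - 2*E - 2*s)*3)² = (-6 - 6*E - 6*s)²)
d(R, z) = 36*(25 + R)² (d(R, z) = 36*(1 + R + 24)² = 36*(25 + R)²)
(-1211 + d(37, -1)) + 3042 = (-1211 + 36*(25 + 37)²) + 3042 = (-1211 + 36*62²) + 3042 = (-1211 + 36*3844) + 3042 = (-1211 + 138384) + 3042 = 137173 + 3042 = 140215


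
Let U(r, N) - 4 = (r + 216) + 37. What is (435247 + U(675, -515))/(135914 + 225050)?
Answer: 436179/360964 ≈ 1.2084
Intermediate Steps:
U(r, N) = 257 + r (U(r, N) = 4 + ((r + 216) + 37) = 4 + ((216 + r) + 37) = 4 + (253 + r) = 257 + r)
(435247 + U(675, -515))/(135914 + 225050) = (435247 + (257 + 675))/(135914 + 225050) = (435247 + 932)/360964 = 436179*(1/360964) = 436179/360964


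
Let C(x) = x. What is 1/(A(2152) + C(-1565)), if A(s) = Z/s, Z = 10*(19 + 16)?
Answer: -1076/1683765 ≈ -0.00063904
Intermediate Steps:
Z = 350 (Z = 10*35 = 350)
A(s) = 350/s
1/(A(2152) + C(-1565)) = 1/(350/2152 - 1565) = 1/(350*(1/2152) - 1565) = 1/(175/1076 - 1565) = 1/(-1683765/1076) = -1076/1683765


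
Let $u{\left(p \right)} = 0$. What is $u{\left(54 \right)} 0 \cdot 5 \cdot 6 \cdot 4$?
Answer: $0$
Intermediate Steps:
$u{\left(54 \right)} 0 \cdot 5 \cdot 6 \cdot 4 = 0 \cdot 0 \cdot 5 \cdot 6 \cdot 4 = 0 \cdot 0 \cdot 24 = 0 \cdot 0 = 0$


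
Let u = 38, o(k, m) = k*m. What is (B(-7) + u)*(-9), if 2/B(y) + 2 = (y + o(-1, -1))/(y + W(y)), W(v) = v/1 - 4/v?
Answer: -24120/73 ≈ -330.41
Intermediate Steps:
W(v) = v - 4/v (W(v) = v*1 - 4/v = v - 4/v)
B(y) = 2/(-2 + (1 + y)/(-4/y + 2*y)) (B(y) = 2/(-2 + (y - 1*(-1))/(y + (y - 4/y))) = 2/(-2 + (y + 1)/(-4/y + 2*y)) = 2/(-2 + (1 + y)/(-4/y + 2*y)))
(B(-7) + u)*(-9) = (4*(2 - 1*(-7)²)/(-8 - 1*(-7) + 3*(-7)²) + 38)*(-9) = (4*(2 - 1*49)/(-8 + 7 + 3*49) + 38)*(-9) = (4*(2 - 49)/(-8 + 7 + 147) + 38)*(-9) = (4*(-47)/146 + 38)*(-9) = (4*(1/146)*(-47) + 38)*(-9) = (-94/73 + 38)*(-9) = (2680/73)*(-9) = -24120/73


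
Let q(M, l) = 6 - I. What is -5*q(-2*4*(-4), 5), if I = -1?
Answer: -35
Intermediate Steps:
q(M, l) = 7 (q(M, l) = 6 - 1*(-1) = 6 + 1 = 7)
-5*q(-2*4*(-4), 5) = -5*7 = -35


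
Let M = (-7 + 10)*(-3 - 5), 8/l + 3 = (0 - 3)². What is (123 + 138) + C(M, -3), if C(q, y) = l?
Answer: 787/3 ≈ 262.33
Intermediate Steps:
l = 4/3 (l = 8/(-3 + (0 - 3)²) = 8/(-3 + (-3)²) = 8/(-3 + 9) = 8/6 = 8*(⅙) = 4/3 ≈ 1.3333)
M = -24 (M = 3*(-8) = -24)
C(q, y) = 4/3
(123 + 138) + C(M, -3) = (123 + 138) + 4/3 = 261 + 4/3 = 787/3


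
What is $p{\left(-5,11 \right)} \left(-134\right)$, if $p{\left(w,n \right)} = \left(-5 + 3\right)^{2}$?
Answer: $-536$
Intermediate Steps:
$p{\left(w,n \right)} = 4$ ($p{\left(w,n \right)} = \left(-2\right)^{2} = 4$)
$p{\left(-5,11 \right)} \left(-134\right) = 4 \left(-134\right) = -536$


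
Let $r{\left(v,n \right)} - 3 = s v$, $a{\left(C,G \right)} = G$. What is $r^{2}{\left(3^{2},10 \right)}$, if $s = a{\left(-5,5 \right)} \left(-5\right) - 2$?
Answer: $57600$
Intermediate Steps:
$s = -27$ ($s = 5 \left(-5\right) - 2 = -25 - 2 = -27$)
$r{\left(v,n \right)} = 3 - 27 v$
$r^{2}{\left(3^{2},10 \right)} = \left(3 - 27 \cdot 3^{2}\right)^{2} = \left(3 - 243\right)^{2} = \left(-240\right)^{2} = 57600$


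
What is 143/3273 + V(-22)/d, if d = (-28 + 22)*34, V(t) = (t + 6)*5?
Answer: 24251/55641 ≈ 0.43585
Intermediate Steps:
V(t) = 30 + 5*t (V(t) = (6 + t)*5 = 30 + 5*t)
d = -204 (d = -6*34 = -204)
143/3273 + V(-22)/d = 143/3273 + (30 + 5*(-22))/(-204) = 143*(1/3273) + (30 - 110)*(-1/204) = 143/3273 - 80*(-1/204) = 143/3273 + 20/51 = 24251/55641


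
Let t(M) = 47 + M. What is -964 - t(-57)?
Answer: -954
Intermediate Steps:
-964 - t(-57) = -964 - (47 - 57) = -964 - 1*(-10) = -964 + 10 = -954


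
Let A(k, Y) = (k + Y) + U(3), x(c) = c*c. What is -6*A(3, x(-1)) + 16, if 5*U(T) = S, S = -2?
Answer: -28/5 ≈ -5.6000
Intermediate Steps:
U(T) = -2/5 (U(T) = (1/5)*(-2) = -2/5)
x(c) = c**2
A(k, Y) = -2/5 + Y + k (A(k, Y) = (k + Y) - 2/5 = (Y + k) - 2/5 = -2/5 + Y + k)
-6*A(3, x(-1)) + 16 = -6*(-2/5 + (-1)**2 + 3) + 16 = -6*(-2/5 + 1 + 3) + 16 = -6*18/5 + 16 = -108/5 + 16 = -28/5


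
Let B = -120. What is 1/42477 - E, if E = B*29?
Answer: 147819961/42477 ≈ 3480.0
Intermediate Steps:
E = -3480 (E = -120*29 = -3480)
1/42477 - E = 1/42477 - 1*(-3480) = 1/42477 + 3480 = 147819961/42477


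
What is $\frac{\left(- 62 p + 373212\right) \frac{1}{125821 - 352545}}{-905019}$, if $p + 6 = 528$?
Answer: $\frac{28404}{17099127313} \approx 1.6611 \cdot 10^{-6}$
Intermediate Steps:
$p = 522$ ($p = -6 + 528 = 522$)
$\frac{\left(- 62 p + 373212\right) \frac{1}{125821 - 352545}}{-905019} = \frac{\left(\left(-62\right) 522 + 373212\right) \frac{1}{125821 - 352545}}{-905019} = \frac{-32364 + 373212}{-226724} \left(- \frac{1}{905019}\right) = 340848 \left(- \frac{1}{226724}\right) \left(- \frac{1}{905019}\right) = \left(- \frac{85212}{56681}\right) \left(- \frac{1}{905019}\right) = \frac{28404}{17099127313}$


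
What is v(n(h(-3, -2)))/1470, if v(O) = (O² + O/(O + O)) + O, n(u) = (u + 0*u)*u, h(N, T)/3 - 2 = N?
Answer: 181/2940 ≈ 0.061565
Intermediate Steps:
h(N, T) = 6 + 3*N
n(u) = u² (n(u) = (u + 0)*u = u*u = u²)
v(O) = ½ + O + O² (v(O) = (O² + O/((2*O))) + O = (O² + (1/(2*O))*O) + O = (O² + ½) + O = (½ + O²) + O = ½ + O + O²)
v(n(h(-3, -2)))/1470 = (½ + (6 + 3*(-3))² + ((6 + 3*(-3))²)²)/1470 = (½ + (6 - 9)² + ((6 - 9)²)²)*(1/1470) = (½ + (-3)² + ((-3)²)²)*(1/1470) = (½ + 9 + 9²)*(1/1470) = (½ + 9 + 81)*(1/1470) = (181/2)*(1/1470) = 181/2940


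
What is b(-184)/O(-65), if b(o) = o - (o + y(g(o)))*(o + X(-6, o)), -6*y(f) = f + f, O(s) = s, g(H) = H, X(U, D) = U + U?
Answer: 14536/39 ≈ 372.72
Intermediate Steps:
X(U, D) = 2*U
y(f) = -f/3 (y(f) = -(f + f)/6 = -f/3)
b(o) = o - 2*o*(-12 + o)/3 (b(o) = o - (o - o/3)*(o + 2*(-6)) = o - 2*o/3*(o - 12) = o - 2*o/3*(-12 + o) = o - 2*o*(-12 + o)/3)
b(-184)/O(-65) = ((1/3)*(-184)*(27 - 2*(-184)))/(-65) = ((1/3)*(-184)*(27 + 368))*(-1/65) = ((1/3)*(-184)*395)*(-1/65) = -72680/3*(-1/65) = 14536/39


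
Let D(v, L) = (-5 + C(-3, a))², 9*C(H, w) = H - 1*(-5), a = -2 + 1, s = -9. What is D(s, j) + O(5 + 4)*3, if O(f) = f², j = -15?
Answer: 21532/81 ≈ 265.83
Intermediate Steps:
a = -1
C(H, w) = 5/9 + H/9 (C(H, w) = (H - 1*(-5))/9 = (H + 5)/9 = (5 + H)/9 = 5/9 + H/9)
D(v, L) = 1849/81 (D(v, L) = (-5 + (5/9 + (⅑)*(-3)))² = (-5 + (5/9 - ⅓))² = (-5 + 2/9)² = (-43/9)² = 1849/81)
D(s, j) + O(5 + 4)*3 = 1849/81 + (5 + 4)²*3 = 1849/81 + 9²*3 = 1849/81 + 81*3 = 1849/81 + 243 = 21532/81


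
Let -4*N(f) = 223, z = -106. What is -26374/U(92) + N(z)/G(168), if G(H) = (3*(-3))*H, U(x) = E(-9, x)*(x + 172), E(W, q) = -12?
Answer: 556307/66528 ≈ 8.3620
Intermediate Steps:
N(f) = -223/4 (N(f) = -¼*223 = -223/4)
U(x) = -2064 - 12*x (U(x) = -12*(x + 172) = -12*(172 + x) = -2064 - 12*x)
G(H) = -9*H
-26374/U(92) + N(z)/G(168) = -26374/(-2064 - 12*92) - 223/(4*((-9*168))) = -26374/(-2064 - 1104) - 223/4/(-1512) = -26374/(-3168) - 223/4*(-1/1512) = -26374*(-1/3168) + 223/6048 = 13187/1584 + 223/6048 = 556307/66528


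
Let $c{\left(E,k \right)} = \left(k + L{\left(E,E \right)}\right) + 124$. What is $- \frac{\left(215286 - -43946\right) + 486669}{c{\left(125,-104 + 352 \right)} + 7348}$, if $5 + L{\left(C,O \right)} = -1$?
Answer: $- \frac{745901}{7714} \approx -96.694$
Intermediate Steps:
$L{\left(C,O \right)} = -6$ ($L{\left(C,O \right)} = -5 - 1 = -6$)
$c{\left(E,k \right)} = 118 + k$ ($c{\left(E,k \right)} = \left(k - 6\right) + 124 = \left(-6 + k\right) + 124 = 118 + k$)
$- \frac{\left(215286 - -43946\right) + 486669}{c{\left(125,-104 + 352 \right)} + 7348} = - \frac{\left(215286 - -43946\right) + 486669}{\left(118 + \left(-104 + 352\right)\right) + 7348} = - \frac{\left(215286 + 43946\right) + 486669}{\left(118 + 248\right) + 7348} = - \frac{259232 + 486669}{366 + 7348} = - \frac{745901}{7714}$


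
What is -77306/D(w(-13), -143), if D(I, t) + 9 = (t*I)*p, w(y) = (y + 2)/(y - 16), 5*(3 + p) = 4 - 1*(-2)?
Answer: -5604685/6426 ≈ -872.19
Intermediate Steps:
p = -9/5 (p = -3 + (4 - 1*(-2))/5 = -3 + (4 + 2)/5 = -3 + (1/5)*6 = -3 + 6/5 = -9/5 ≈ -1.8000)
w(y) = (2 + y)/(-16 + y)
D(I, t) = -9 - 9*I*t/5 (D(I, t) = -9 + (t*I)*(-9/5) = -9 + (I*t)*(-9/5) = -9 - 9*I*t/5)
-77306/D(w(-13), -143) = -77306/(-9 - 9/5*(2 - 13)/(-16 - 13)*(-143)) = -77306/(-9 - 9/5*-11/(-29)*(-143)) = -77306/(-9 - 9/5*(-1/29*(-11))*(-143)) = -77306/(-9 - 9/5*11/29*(-143)) = -77306/(-9 + 14157/145) = -77306/12852/145 = -77306*145/12852 = -5604685/6426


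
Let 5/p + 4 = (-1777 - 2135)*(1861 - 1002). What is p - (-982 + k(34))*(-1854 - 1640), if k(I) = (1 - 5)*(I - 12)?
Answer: -12563169094965/3360412 ≈ -3.7386e+6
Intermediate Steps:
k(I) = 48 - 4*I (k(I) = -4*(-12 + I) = 48 - 4*I)
p = -5/3360412 (p = 5/(-4 + (-1777 - 2135)*(1861 - 1002)) = 5/(-4 - 3912*859) = 5/(-4 - 3360408) = 5/(-3360412) = 5*(-1/3360412) = -5/3360412 ≈ -1.4879e-6)
p - (-982 + k(34))*(-1854 - 1640) = -5/3360412 - (-982 + (48 - 4*34))*(-1854 - 1640) = -5/3360412 - (-982 + (48 - 136))*(-3494) = -5/3360412 - (-982 - 88)*(-3494) = -5/3360412 - (-1070)*(-3494) = -5/3360412 - 1*3738580 = -5/3360412 - 3738580 = -12563169094965/3360412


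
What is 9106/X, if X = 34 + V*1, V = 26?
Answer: 4553/30 ≈ 151.77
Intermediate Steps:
X = 60 (X = 34 + 26*1 = 34 + 26 = 60)
9106/X = 9106/60 = 9106*(1/60) = 4553/30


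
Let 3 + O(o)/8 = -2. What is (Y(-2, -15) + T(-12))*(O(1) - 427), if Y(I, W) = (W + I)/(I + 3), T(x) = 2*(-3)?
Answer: 10741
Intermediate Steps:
T(x) = -6
O(o) = -40 (O(o) = -24 + 8*(-2) = -24 - 16 = -40)
Y(I, W) = (I + W)/(3 + I)
(Y(-2, -15) + T(-12))*(O(1) - 427) = ((-2 - 15)/(3 - 2) - 6)*(-40 - 427) = (-17/1 - 6)*(-467) = (1*(-17) - 6)*(-467) = (-17 - 6)*(-467) = -23*(-467) = 10741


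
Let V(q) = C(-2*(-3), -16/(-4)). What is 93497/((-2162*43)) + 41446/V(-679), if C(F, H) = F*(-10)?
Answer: -482334832/697245 ≈ -691.77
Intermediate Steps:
C(F, H) = -10*F
V(q) = -60 (V(q) = -(-20)*(-3) = -10*6 = -60)
93497/((-2162*43)) + 41446/V(-679) = 93497/((-2162*43)) + 41446/(-60) = 93497/(-92966) + 41446*(-1/60) = 93497*(-1/92966) - 20723/30 = -93497/92966 - 20723/30 = -482334832/697245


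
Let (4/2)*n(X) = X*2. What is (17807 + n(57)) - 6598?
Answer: 11266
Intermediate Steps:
n(X) = X (n(X) = (X*2)/2 = (2*X)/2 = X)
(17807 + n(57)) - 6598 = (17807 + 57) - 6598 = 17864 - 6598 = 11266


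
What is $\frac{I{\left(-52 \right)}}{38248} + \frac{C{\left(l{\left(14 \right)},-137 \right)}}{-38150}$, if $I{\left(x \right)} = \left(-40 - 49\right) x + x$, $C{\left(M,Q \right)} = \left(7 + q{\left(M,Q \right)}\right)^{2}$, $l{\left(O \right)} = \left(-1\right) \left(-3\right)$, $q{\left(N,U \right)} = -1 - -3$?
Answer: $\frac{3062077}{26056450} \approx 0.11752$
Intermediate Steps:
$q{\left(N,U \right)} = 2$ ($q{\left(N,U \right)} = -1 + 3 = 2$)
$l{\left(O \right)} = 3$
$C{\left(M,Q \right)} = 81$ ($C{\left(M,Q \right)} = \left(7 + 2\right)^{2} = 9^{2} = 81$)
$I{\left(x \right)} = - 88 x$ ($I{\left(x \right)} = - 89 x + x = - 88 x$)
$\frac{I{\left(-52 \right)}}{38248} + \frac{C{\left(l{\left(14 \right)},-137 \right)}}{-38150} = \frac{\left(-88\right) \left(-52\right)}{38248} + \frac{81}{-38150} = 4576 \cdot \frac{1}{38248} + 81 \left(- \frac{1}{38150}\right) = \frac{572}{4781} - \frac{81}{38150} = \frac{3062077}{26056450}$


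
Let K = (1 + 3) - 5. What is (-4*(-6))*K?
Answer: -24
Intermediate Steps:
K = -1 (K = 4 - 5 = -1)
(-4*(-6))*K = -4*(-6)*(-1) = 24*(-1) = -24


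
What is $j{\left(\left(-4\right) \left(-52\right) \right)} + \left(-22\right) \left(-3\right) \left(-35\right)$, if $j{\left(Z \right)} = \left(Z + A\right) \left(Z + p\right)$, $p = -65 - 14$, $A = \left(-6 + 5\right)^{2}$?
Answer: $24651$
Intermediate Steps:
$A = 1$ ($A = \left(-1\right)^{2} = 1$)
$p = -79$ ($p = -65 - 14 = -79$)
$j{\left(Z \right)} = \left(1 + Z\right) \left(-79 + Z\right)$ ($j{\left(Z \right)} = \left(Z + 1\right) \left(Z - 79\right) = \left(1 + Z\right) \left(-79 + Z\right)$)
$j{\left(\left(-4\right) \left(-52\right) \right)} + \left(-22\right) \left(-3\right) \left(-35\right) = \left(-79 + \left(\left(-4\right) \left(-52\right)\right)^{2} - 78 \left(\left(-4\right) \left(-52\right)\right)\right) + \left(-22\right) \left(-3\right) \left(-35\right) = \left(-79 + 208^{2} - 16224\right) + 66 \left(-35\right) = \left(-79 + 43264 - 16224\right) - 2310 = 26961 - 2310 = 24651$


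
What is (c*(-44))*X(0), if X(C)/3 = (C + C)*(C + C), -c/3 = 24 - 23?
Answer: 0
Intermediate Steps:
c = -3 (c = -3*(24 - 23) = -3*1 = -3)
X(C) = 12*C² (X(C) = 3*((C + C)*(C + C)) = 3*((2*C)*(2*C)) = 3*(4*C²) = 12*C²)
(c*(-44))*X(0) = (-3*(-44))*(12*0²) = 132*(12*0) = 132*0 = 0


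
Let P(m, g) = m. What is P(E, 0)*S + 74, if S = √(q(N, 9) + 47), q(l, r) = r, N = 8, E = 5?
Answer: 74 + 10*√14 ≈ 111.42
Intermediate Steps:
S = 2*√14 (S = √(9 + 47) = √56 = 2*√14 ≈ 7.4833)
P(E, 0)*S + 74 = 5*(2*√14) + 74 = 10*√14 + 74 = 74 + 10*√14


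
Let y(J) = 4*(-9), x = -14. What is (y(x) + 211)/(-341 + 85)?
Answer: -175/256 ≈ -0.68359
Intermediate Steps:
y(J) = -36
(y(x) + 211)/(-341 + 85) = (-36 + 211)/(-341 + 85) = 175/(-256) = 175*(-1/256) = -175/256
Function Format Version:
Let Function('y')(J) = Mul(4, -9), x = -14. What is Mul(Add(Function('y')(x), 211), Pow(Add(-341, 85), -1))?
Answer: Rational(-175, 256) ≈ -0.68359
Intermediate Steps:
Function('y')(J) = -36
Mul(Add(Function('y')(x), 211), Pow(Add(-341, 85), -1)) = Mul(Add(-36, 211), Pow(Add(-341, 85), -1)) = Mul(175, Pow(-256, -1)) = Mul(175, Rational(-1, 256)) = Rational(-175, 256)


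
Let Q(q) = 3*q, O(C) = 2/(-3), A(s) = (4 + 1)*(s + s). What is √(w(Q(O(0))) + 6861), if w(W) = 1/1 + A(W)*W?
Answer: √6902 ≈ 83.078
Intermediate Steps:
A(s) = 10*s (A(s) = 5*(2*s) = 10*s)
O(C) = -⅔ (O(C) = 2*(-⅓) = -⅔)
w(W) = 1 + 10*W² (w(W) = 1/1 + (10*W)*W = 1 + 10*W²)
√(w(Q(O(0))) + 6861) = √((1 + 10*(3*(-⅔))²) + 6861) = √((1 + 10*(-2)²) + 6861) = √((1 + 10*4) + 6861) = √((1 + 40) + 6861) = √(41 + 6861) = √6902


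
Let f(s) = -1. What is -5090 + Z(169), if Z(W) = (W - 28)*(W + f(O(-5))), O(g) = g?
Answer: 18598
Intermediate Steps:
Z(W) = (-1 + W)*(-28 + W) (Z(W) = (W - 28)*(W - 1) = (-28 + W)*(-1 + W) = (-1 + W)*(-28 + W))
-5090 + Z(169) = -5090 + (28 + 169² - 29*169) = -5090 + (28 + 28561 - 4901) = -5090 + 23688 = 18598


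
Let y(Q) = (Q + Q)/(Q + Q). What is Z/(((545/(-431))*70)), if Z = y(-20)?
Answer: -431/38150 ≈ -0.011298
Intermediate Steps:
y(Q) = 1 (y(Q) = (2*Q)/((2*Q)) = (2*Q)*(1/(2*Q)) = 1)
Z = 1
Z/(((545/(-431))*70)) = 1/((545/(-431))*70) = 1/((545*(-1/431))*70) = 1/(-545/431*70) = 1/(-38150/431) = 1*(-431/38150) = -431/38150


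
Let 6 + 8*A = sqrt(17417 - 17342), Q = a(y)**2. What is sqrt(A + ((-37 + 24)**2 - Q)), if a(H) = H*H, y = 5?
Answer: sqrt(-7308 + 10*sqrt(3))/4 ≈ 21.346*I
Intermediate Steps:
a(H) = H**2
Q = 625 (Q = (5**2)**2 = 25**2 = 625)
A = -3/4 + 5*sqrt(3)/8 (A = -3/4 + sqrt(17417 - 17342)/8 = -3/4 + sqrt(75)/8 = -3/4 + (5*sqrt(3))/8 = -3/4 + 5*sqrt(3)/8 ≈ 0.33253)
sqrt(A + ((-37 + 24)**2 - Q)) = sqrt((-3/4 + 5*sqrt(3)/8) + ((-37 + 24)**2 - 1*625)) = sqrt((-3/4 + 5*sqrt(3)/8) + ((-13)**2 - 625)) = sqrt((-3/4 + 5*sqrt(3)/8) + (169 - 625)) = sqrt((-3/4 + 5*sqrt(3)/8) - 456) = sqrt(-1827/4 + 5*sqrt(3)/8)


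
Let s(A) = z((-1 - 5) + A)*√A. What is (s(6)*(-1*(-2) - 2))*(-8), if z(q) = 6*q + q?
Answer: 0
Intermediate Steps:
z(q) = 7*q
s(A) = √A*(-42 + 7*A) (s(A) = (7*((-1 - 5) + A))*√A = (7*(-6 + A))*√A = (-42 + 7*A)*√A = √A*(-42 + 7*A))
(s(6)*(-1*(-2) - 2))*(-8) = ((7*√6*(-6 + 6))*(-1*(-2) - 2))*(-8) = ((7*√6*0)*(2 - 2))*(-8) = (0*0)*(-8) = 0*(-8) = 0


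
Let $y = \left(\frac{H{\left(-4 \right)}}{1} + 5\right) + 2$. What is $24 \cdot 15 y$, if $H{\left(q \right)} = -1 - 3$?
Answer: $1080$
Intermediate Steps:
$H{\left(q \right)} = -4$ ($H{\left(q \right)} = -1 - 3 = -4$)
$y = 3$ ($y = \left(- \frac{4}{1} + 5\right) + 2 = \left(\left(-4\right) 1 + 5\right) + 2 = \left(-4 + 5\right) + 2 = 1 + 2 = 3$)
$24 \cdot 15 y = 24 \cdot 15 \cdot 3 = 360 \cdot 3 = 1080$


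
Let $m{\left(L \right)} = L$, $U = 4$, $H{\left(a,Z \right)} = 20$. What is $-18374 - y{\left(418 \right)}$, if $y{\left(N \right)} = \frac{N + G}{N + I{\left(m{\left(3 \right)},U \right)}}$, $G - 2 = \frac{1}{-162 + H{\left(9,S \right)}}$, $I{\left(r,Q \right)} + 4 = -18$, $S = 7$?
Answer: $- \frac{1033266407}{56232} \approx -18375.0$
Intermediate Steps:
$I{\left(r,Q \right)} = -22$ ($I{\left(r,Q \right)} = -4 - 18 = -22$)
$G = \frac{283}{142}$ ($G = 2 + \frac{1}{-162 + 20} = 2 + \frac{1}{-142} = 2 - \frac{1}{142} = \frac{283}{142} \approx 1.993$)
$y{\left(N \right)} = \frac{\frac{283}{142} + N}{-22 + N}$ ($y{\left(N \right)} = \frac{N + \frac{283}{142}}{N - 22} = \frac{\frac{283}{142} + N}{-22 + N}$)
$-18374 - y{\left(418 \right)} = -18374 - \frac{\frac{283}{142} + 418}{-22 + 418} = -18374 - \frac{1}{396} \cdot \frac{59639}{142} = -18374 - \frac{59639}{56232} = - \frac{1033266407}{56232}$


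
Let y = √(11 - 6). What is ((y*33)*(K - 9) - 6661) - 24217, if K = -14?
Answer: -30878 - 759*√5 ≈ -32575.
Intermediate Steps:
y = √5 ≈ 2.2361
((y*33)*(K - 9) - 6661) - 24217 = ((√5*33)*(-14 - 9) - 6661) - 24217 = ((33*√5)*(-23) - 6661) - 24217 = (-759*√5 - 6661) - 24217 = (-6661 - 759*√5) - 24217 = -30878 - 759*√5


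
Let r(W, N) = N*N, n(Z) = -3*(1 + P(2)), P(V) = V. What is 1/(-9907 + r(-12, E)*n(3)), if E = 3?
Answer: -1/9988 ≈ -0.00010012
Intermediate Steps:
n(Z) = -9 (n(Z) = -3*(1 + 2) = -3*3 = -9)
r(W, N) = N²
1/(-9907 + r(-12, E)*n(3)) = 1/(-9907 + 3²*(-9)) = 1/(-9907 + 9*(-9)) = 1/(-9907 - 81) = 1/(-9988) = -1/9988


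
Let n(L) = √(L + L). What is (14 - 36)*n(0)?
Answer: 0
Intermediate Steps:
n(L) = √2*√L (n(L) = √(2*L) = √2*√L)
(14 - 36)*n(0) = (14 - 36)*(√2*√0) = -22*√2*0 = -22*0 = 0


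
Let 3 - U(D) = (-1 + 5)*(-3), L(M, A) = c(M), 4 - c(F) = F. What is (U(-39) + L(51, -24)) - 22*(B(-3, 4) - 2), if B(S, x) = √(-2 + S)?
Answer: 12 - 22*I*√5 ≈ 12.0 - 49.193*I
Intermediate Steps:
c(F) = 4 - F
L(M, A) = 4 - M
U(D) = 15 (U(D) = 3 - (-1 + 5)*(-3) = 3 - 4*(-3) = 3 - 1*(-12) = 3 + 12 = 15)
(U(-39) + L(51, -24)) - 22*(B(-3, 4) - 2) = (15 + (4 - 1*51)) - 22*(√(-2 - 3) - 2) = (15 + (4 - 51)) - 22*(√(-5) - 2) = (15 - 47) - 22*(I*√5 - 2) = -32 - 22*(-2 + I*√5) = -32 + (44 - 22*I*√5) = 12 - 22*I*√5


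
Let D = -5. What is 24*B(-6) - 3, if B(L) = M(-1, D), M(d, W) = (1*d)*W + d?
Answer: 93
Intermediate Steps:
M(d, W) = d + W*d (M(d, W) = d*W + d = W*d + d = d + W*d)
B(L) = 4 (B(L) = -(1 - 5) = -1*(-4) = 4)
24*B(-6) - 3 = 24*4 - 3 = 96 - 3 = 93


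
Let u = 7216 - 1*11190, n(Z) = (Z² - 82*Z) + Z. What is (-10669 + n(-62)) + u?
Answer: -5777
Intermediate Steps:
n(Z) = Z² - 81*Z
u = -3974 (u = 7216 - 11190 = -3974)
(-10669 + n(-62)) + u = (-10669 - 62*(-81 - 62)) - 3974 = (-10669 - 62*(-143)) - 3974 = (-10669 + 8866) - 3974 = -1803 - 3974 = -5777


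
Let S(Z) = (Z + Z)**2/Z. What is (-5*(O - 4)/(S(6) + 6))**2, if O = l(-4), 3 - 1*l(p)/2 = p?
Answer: 25/9 ≈ 2.7778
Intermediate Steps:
l(p) = 6 - 2*p
O = 14 (O = 6 - 2*(-4) = 6 + 8 = 14)
S(Z) = 4*Z (S(Z) = (2*Z)**2/Z = (4*Z**2)/Z = 4*Z)
(-5*(O - 4)/(S(6) + 6))**2 = (-5*(14 - 4)/(4*6 + 6))**2 = (-50/(24 + 6))**2 = (-50/30)**2 = (-5*1/3)**2 = (-5/3)**2 = 25/9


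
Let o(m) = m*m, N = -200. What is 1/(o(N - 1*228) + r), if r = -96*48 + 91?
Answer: 1/178667 ≈ 5.5970e-6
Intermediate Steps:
o(m) = m²
r = -4517 (r = -4608 + 91 = -4517)
1/(o(N - 1*228) + r) = 1/((-200 - 1*228)² - 4517) = 1/((-200 - 228)² - 4517) = 1/((-428)² - 4517) = 1/(183184 - 4517) = 1/178667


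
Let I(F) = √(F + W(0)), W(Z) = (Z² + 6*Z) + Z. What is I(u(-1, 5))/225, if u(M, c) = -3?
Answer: I*√3/225 ≈ 0.007698*I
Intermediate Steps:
W(Z) = Z² + 7*Z
I(F) = √F (I(F) = √(F + 0*(7 + 0)) = √(F + 0*7) = √(F + 0) = √F)
I(u(-1, 5))/225 = √(-3)/225 = (I*√3)*(1/225) = I*√3/225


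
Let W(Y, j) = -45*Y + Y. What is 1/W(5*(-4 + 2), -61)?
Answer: 1/440 ≈ 0.0022727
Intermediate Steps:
W(Y, j) = -44*Y
1/W(5*(-4 + 2), -61) = 1/(-220*(-4 + 2)) = 1/(-220*(-2)) = 1/(-44*(-10)) = 1/440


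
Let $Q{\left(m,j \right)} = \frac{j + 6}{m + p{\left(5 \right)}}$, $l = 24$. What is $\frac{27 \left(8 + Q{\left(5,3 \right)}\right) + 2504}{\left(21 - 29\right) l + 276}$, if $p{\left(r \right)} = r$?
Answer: $\frac{27443}{840} \approx 32.67$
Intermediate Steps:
$Q{\left(m,j \right)} = \frac{6 + j}{5 + m}$ ($Q{\left(m,j \right)} = \frac{j + 6}{m + 5} = \frac{6 + j}{5 + m}$)
$\frac{27 \left(8 + Q{\left(5,3 \right)}\right) + 2504}{\left(21 - 29\right) l + 276} = \frac{27 \left(8 + \frac{6 + 3}{5 + 5}\right) + 2504}{\left(21 - 29\right) 24 + 276} = \frac{27 \left(8 + \frac{1}{10} \cdot 9\right) + 2504}{\left(-8\right) 24 + 276} = \frac{27 \left(8 + \frac{1}{10} \cdot 9\right) + 2504}{-192 + 276} = \frac{27 \left(8 + \frac{9}{10}\right) + 2504}{84} = \left(27 \cdot \frac{89}{10} + 2504\right) \frac{1}{84} = \left(\frac{2403}{10} + 2504\right) \frac{1}{84} = \frac{27443}{10} \cdot \frac{1}{84} = \frac{27443}{840}$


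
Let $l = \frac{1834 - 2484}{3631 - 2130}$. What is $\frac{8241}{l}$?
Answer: $- \frac{12369741}{650} \approx -19030.0$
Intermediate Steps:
$l = - \frac{650}{1501} \approx -0.43304$
$\frac{8241}{l} = \frac{8241}{- \frac{650}{1501}} = 8241 \left(- \frac{1501}{650}\right) = - \frac{12369741}{650}$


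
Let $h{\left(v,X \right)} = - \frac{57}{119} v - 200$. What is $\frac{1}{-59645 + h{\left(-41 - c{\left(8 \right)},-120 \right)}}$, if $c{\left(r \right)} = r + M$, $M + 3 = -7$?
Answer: $- \frac{119}{7119332} \approx -1.6715 \cdot 10^{-5}$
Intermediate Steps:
$M = -10$ ($M = -3 - 7 = -10$)
$c{\left(r \right)} = -10 + r$ ($c{\left(r \right)} = r - 10 = -10 + r$)
$h{\left(v,X \right)} = -200 - \frac{57 v}{119}$ ($h{\left(v,X \right)} = \left(-57\right) \frac{1}{119} v - 200 = - \frac{57 v}{119} - 200 = -200 - \frac{57 v}{119}$)
$\frac{1}{-59645 + h{\left(-41 - c{\left(8 \right)},-120 \right)}} = \frac{1}{-59645 - \left(200 + \frac{57 \left(-41 - \left(-10 + 8\right)\right)}{119}\right)} = \frac{1}{-59645 - \left(200 + \frac{57 \left(-41 - -2\right)}{119}\right)} = \frac{1}{-59645 - \left(200 + \frac{57 \left(-41 + 2\right)}{119}\right)} = \frac{1}{-59645 - \frac{21577}{119}} = \frac{1}{- \frac{7119332}{119}} = - \frac{119}{7119332}$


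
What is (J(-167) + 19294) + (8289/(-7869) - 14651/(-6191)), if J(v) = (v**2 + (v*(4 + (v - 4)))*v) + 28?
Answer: -74865828632396/16238993 ≈ -4.6102e+6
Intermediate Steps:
J(v) = 28 + v**2 + v**3 (J(v) = (v**2 + (v*(4 + (-4 + v)))*v) + 28 = (v**2 + (v*v)*v) + 28 = (v**2 + v**2*v) + 28 = (v**2 + v**3) + 28 = 28 + v**2 + v**3)
(J(-167) + 19294) + (8289/(-7869) - 14651/(-6191)) = ((28 + (-167)**2 + (-167)**3) + 19294) + (8289/(-7869) - 14651/(-6191)) = ((28 + 27889 - 4657463) + 19294) + (8289*(-1/7869) - 14651*(-1/6191)) = (-4629546 + 19294) + (-2763/2623 + 14651/6191) = -4610252 + 21323840/16238993 = -74865828632396/16238993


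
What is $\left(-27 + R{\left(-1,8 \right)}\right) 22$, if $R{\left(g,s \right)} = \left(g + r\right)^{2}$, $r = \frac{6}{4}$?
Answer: $- \frac{1177}{2} \approx -588.5$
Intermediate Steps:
$r = \frac{3}{2}$ ($r = 6 \cdot \frac{1}{4} = \frac{3}{2} \approx 1.5$)
$R{\left(g,s \right)} = \left(\frac{3}{2} + g\right)^{2}$ ($R{\left(g,s \right)} = \left(g + \frac{3}{2}\right)^{2} = \left(\frac{3}{2} + g\right)^{2}$)
$\left(-27 + R{\left(-1,8 \right)}\right) 22 = \left(-27 + \frac{\left(3 + 2 \left(-1\right)\right)^{2}}{4}\right) 22 = \left(-27 + \frac{\left(3 - 2\right)^{2}}{4}\right) 22 = \left(-27 + \frac{1^{2}}{4}\right) 22 = \left(-27 + \frac{1}{4} \cdot 1\right) 22 = \left(-27 + \frac{1}{4}\right) 22 = \left(- \frac{107}{4}\right) 22 = - \frac{1177}{2}$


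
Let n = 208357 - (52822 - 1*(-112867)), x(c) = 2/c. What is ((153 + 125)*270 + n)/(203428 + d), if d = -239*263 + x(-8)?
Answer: 470912/562283 ≈ 0.83750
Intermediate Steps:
d = -251429/4 (d = -239*263 + 2/(-8) = -62857 + 2*(-1/8) = -62857 - 1/4 = -251429/4 ≈ -62857.)
n = 42668 (n = 208357 - (52822 + 112867) = 208357 - 1*165689 = 208357 - 165689 = 42668)
((153 + 125)*270 + n)/(203428 + d) = ((153 + 125)*270 + 42668)/(203428 - 251429/4) = (278*270 + 42668)/(562283/4) = (75060 + 42668)*(4/562283) = 117728*(4/562283) = 470912/562283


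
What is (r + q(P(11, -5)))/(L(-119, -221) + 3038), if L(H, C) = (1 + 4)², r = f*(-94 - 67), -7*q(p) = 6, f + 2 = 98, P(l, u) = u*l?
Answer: -36066/7147 ≈ -5.0463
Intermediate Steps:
P(l, u) = l*u
f = 96 (f = -2 + 98 = 96)
q(p) = -6/7 (q(p) = -⅐*6 = -6/7)
r = -15456 (r = 96*(-94 - 67) = 96*(-161) = -15456)
L(H, C) = 25 (L(H, C) = 5² = 25)
(r + q(P(11, -5)))/(L(-119, -221) + 3038) = (-15456 - 6/7)/(25 + 3038) = -108198/7/3063 = -108198/7*1/3063 = -36066/7147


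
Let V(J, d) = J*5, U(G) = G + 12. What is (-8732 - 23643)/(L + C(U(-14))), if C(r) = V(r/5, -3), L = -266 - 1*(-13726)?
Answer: -32375/13458 ≈ -2.4056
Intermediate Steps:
U(G) = 12 + G
V(J, d) = 5*J
L = 13460 (L = -266 + 13726 = 13460)
C(r) = r (C(r) = 5*(r/5) = r)
(-8732 - 23643)/(L + C(U(-14))) = (-8732 - 23643)/(13460 + (12 - 14)) = -32375/(13460 - 2) = -32375/13458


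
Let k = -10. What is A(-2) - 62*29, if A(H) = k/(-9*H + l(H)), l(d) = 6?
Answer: -21581/12 ≈ -1798.4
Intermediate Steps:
A(H) = -10/(6 - 9*H) (A(H) = -10/(-9*H + 6) = -10/(6 - 9*H))
A(-2) - 62*29 = 10/(3*(-2 + 3*(-2))) - 62*29 = 10/(3*(-2 - 6)) - 1798 = (10/3)/(-8) - 1798 = (10/3)*(-1/8) - 1798 = -5/12 - 1798 = -21581/12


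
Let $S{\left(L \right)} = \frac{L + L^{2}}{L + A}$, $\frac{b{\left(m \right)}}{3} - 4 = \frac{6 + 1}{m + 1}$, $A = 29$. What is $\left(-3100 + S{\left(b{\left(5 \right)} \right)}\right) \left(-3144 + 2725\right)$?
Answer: $\frac{230775563}{178} \approx 1.2965 \cdot 10^{6}$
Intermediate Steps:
$b{\left(m \right)} = 12 + \frac{21}{1 + m}$ ($b{\left(m \right)} = 12 + 3 \frac{6 + 1}{m + 1} = 12 + 3 \frac{7}{1 + m} = 12 + \frac{21}{1 + m}$)
$S{\left(L \right)} = \frac{L + L^{2}}{29 + L}$ ($S{\left(L \right)} = \frac{L + L^{2}}{L + 29} = \frac{L + L^{2}}{29 + L}$)
$\left(-3100 + S{\left(b{\left(5 \right)} \right)}\right) \left(-3144 + 2725\right) = \left(-3100 + \frac{\frac{3 \left(11 + 4 \cdot 5\right)}{1 + 5} \left(1 + \frac{3 \left(11 + 4 \cdot 5\right)}{1 + 5}\right)}{29 + \frac{3 \left(11 + 4 \cdot 5\right)}{1 + 5}}\right) \left(-3144 + 2725\right) = \left(-3100 + \frac{\frac{3 \left(11 + 20\right)}{6} \left(1 + \frac{3 \left(11 + 20\right)}{6}\right)}{29 + \frac{3 \left(11 + 20\right)}{6}}\right) \left(-419\right) = \left(-3100 + \frac{3 \cdot \frac{1}{6} \cdot 31 \left(1 + 3 \cdot \frac{1}{6} \cdot 31\right)}{29 + 3 \cdot \frac{1}{6} \cdot 31}\right) \left(-419\right) = \left(-3100 + \frac{31 \left(1 + \frac{31}{2}\right)}{2 \left(29 + \frac{31}{2}\right)}\right) \left(-419\right) = \left(-3100 + \frac{31}{2} \frac{1}{\frac{89}{2}} \cdot \frac{33}{2}\right) \left(-419\right) = \left(-3100 + \frac{31}{2} \cdot \frac{2}{89} \cdot \frac{33}{2}\right) \left(-419\right) = \left(-3100 + \frac{1023}{178}\right) \left(-419\right) = \left(- \frac{550777}{178}\right) \left(-419\right) = \frac{230775563}{178}$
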